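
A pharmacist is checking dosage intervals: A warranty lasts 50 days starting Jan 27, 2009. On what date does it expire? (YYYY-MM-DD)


Start: 2009-01-27
Adding 50 days
Days remaining in January: 4
After January: 46 days still to add
February 2009: 28 days, 18 remaining
March 2009 has 31 days, need 18
Result: 2009-03-18

2009-03-18


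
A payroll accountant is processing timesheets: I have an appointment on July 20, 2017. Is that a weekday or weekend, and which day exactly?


Date: 2017-07-20
January 1, 2017 is a Sunday
Day of year: 201
Offset from Jan 1: 200 days
200 mod 7 = 4
Result: Thursday

Thursday


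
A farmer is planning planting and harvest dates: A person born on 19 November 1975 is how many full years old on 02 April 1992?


Birth: 1975-11-19
Reference: 1992-04-02
Year difference: 1992 - 1975 = 17
Has birthday (11-19) occurred by 04-02? No
Birthday not yet reached this year -> subtract 1
Age in full years: 16

16


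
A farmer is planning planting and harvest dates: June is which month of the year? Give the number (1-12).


Calendar month order:
5. May
6. June <--
7. July
June is month number 6

6


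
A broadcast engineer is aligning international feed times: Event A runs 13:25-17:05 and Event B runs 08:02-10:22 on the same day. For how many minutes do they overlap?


Interval A: [805, 1025] minutes from midnight
Interval B: [482, 622] minutes from midnight
Overlap start = max(805, 482) = 805
Overlap end = min(1025, 622) = 622
End <= start, so the intervals do not overlap: 0 minutes

0


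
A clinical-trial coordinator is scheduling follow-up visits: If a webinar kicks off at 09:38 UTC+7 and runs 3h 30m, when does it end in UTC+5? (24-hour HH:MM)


Start: 09:38 in UTC+7
Step 1 - add duration:
  minutes: 38 + 30 = 68 (carry 1h)
  hours: 9 + 3 + 1 = 13
  end in UTC+7: 13:08
Step 2 - convert UTC+7 -> UTC+5:
  offset difference: 5 - (7) = -2 hours
  13 + (-2) = 11 -> mod 24 = 11
Result: 11:08 in UTC+5

11:08


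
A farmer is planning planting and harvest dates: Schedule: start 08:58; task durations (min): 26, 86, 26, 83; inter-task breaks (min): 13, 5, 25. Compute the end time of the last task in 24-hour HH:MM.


Start: 08:58 = 538 min from midnight
  after task 1 (26 min): 09:24
  after break (13 min): 09:37
  after task 2 (86 min): 11:03
  after break (5 min): 11:08
  after task 3 (26 min): 11:34
  after break (25 min): 11:59
  after task 4 (83 min): 13:22
Total elapsed: 264 minutes
End time: 13:22

13:22


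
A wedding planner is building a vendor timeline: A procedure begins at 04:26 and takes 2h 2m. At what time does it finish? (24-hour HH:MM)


Start time: 04:26
Adding: 2 hours 2 minutes
Minutes: 26 + 2 = 28
Hours: 4 + 2 + 0 = 6
Result: 06:28

06:28


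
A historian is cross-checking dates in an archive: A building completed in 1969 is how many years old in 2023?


Birth year: 1969
Current year: 2023
Age = current year - birth year
Age = 2023 - 1969 = 54

54


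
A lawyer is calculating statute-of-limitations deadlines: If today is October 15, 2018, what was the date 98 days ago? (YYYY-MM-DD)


Start: 2018-10-15
Subtracting 98 days
Days already passed in October: 15
After going back through October: 83 more days to subtract
September 2018: 30 days, 53 remaining
August 2018: 31 days, 22 remaining
July 2018 has 31 days, need 22
Result: 2018-07-09

2018-07-09


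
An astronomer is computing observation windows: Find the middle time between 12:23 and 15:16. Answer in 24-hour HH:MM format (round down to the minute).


Start time: 12:23 = 743 minutes from midnight
End time: 15:16 = 916 minutes from midnight
Sum: 743 + 916 = 1659
Midpoint: 1659 / 2 = 829 minutes
Convert: 829 / 60 = 13 hours, 49 minutes
Result: 13:49

13:49


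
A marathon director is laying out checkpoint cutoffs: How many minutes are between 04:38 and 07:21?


Start time: 04:38 = 278 minutes from midnight
End time: 07:21 = 441 minutes from midnight
Difference: 441 - 278 = 163 minutes
That is 2 hours and 43 minutes

163


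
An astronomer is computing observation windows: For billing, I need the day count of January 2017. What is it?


Month: January
Year: 2017
January is a 31-day month
Total: 31 days

31


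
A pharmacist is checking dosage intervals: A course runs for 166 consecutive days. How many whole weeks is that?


Total days: 166
Days per week: 7
Division: 166 / 7 = 23 remainder 5
Complete weeks: 23
Remaining days: 5

23


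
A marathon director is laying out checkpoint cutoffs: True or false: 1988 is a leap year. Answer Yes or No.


Year: 1988
Divisible by 4? 1988 / 4 = 497.0 -> Yes
Divisible by 100? 1988 / 100 = 19.88 -> No
Divisible by 4 but not 100, so it IS a leap year

Yes


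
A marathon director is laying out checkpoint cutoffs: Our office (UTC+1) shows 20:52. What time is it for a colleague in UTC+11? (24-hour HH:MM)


Local time: 20:52 at UTC+1 (offset 1h)
Target zone: UTC+11 (offset 11h)
Difference: 11 - (1) = 10 hours
Calculation: 20 + (10) = 30
Wraparound: (30) mod 24 = 6
Result: 06:52

06:52


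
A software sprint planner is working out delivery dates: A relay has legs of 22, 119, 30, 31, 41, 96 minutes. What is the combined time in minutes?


Durations: 22, 119, 30, 31, 41, 96
Running sum: 22
+ 119 = 141
+ 30 = 171
+ 31 = 202
+ 41 = 243
+ 96 = 339
Total duration: 339 minutes
That is 5 hours and 39 minutes

339


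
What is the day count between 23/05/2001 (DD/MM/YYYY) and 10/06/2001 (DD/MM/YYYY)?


Start date: 2001-05-23
End date: 2001-06-10
May 2001: +9 days
Jun 2001: +9 days
Total: 18 days

18


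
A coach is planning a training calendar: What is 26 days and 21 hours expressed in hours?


Days: 26
Extra hours: 21
Hours per day: 24
Days to hours: 26 x 24 = 624
Total: 624 + 21 = 645

645


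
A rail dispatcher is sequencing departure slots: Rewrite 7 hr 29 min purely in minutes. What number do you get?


Hours: 7
Extra minutes: 29
Minutes per hour: 60
Hours to minutes: 7 x 60 = 420
Total: 420 + 29 = 449

449


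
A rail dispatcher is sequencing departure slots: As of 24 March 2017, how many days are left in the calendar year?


Start: March 24, 2017
End: December 31, 2017
Days left in March: 7
April: 30
May: 31
June: 30
July: 31
... plus remaining months
Sum of remaining months: 275
Total: 7 + 275 = 282

282


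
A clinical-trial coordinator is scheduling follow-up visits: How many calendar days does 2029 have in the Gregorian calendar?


Year: 2029
Check leap year rules:
Divisible by 4? No
2029 is not a leap year
Days: 365

365


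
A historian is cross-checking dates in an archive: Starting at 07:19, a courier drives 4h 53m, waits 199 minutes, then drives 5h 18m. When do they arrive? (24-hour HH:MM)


Depart: 07:19
Leg 1: +293 min -> 12:12
Layover: +199 min -> 15:31
Leg 2: +318 min -> 20:49
Total travel: 810 minutes = 13h 30m
Arrival: 20:49

20:49


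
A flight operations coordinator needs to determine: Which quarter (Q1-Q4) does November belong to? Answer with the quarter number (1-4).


Month: November (month 11)
Q1: January-March (months 1-3)
Q2: April-June (months 4-6)
Q3: July-September (months 7-9)
Q4: October-December (months 10-12)
Month 11 falls in Q4

4


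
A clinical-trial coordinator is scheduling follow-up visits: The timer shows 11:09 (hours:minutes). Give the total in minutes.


Hours: 11
Minutes: 9
Convert hours to minutes: 11 x 60 = 660
Add remaining minutes: 660 + 9 = 669

669


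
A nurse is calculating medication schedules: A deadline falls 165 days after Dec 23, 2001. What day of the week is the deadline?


Start: 2001-12-23 (Sunday)
Step 1 - find target date: add 165 days
  2001-12-23 + 165 days = 2002-06-06
Step 2 - day of week:
  165 mod 7 = 4
  Sunday + 4 days -> Thursday
Result: Thursday (2002-06-06)

Thursday


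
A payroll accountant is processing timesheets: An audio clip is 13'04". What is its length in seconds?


Minutes: 13
Seconds: 4
Convert minutes to seconds: 13 x 60 = 780
Add remaining seconds: 780 + 4 = 784

784


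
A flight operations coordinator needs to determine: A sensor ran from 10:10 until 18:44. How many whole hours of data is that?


Start: 10:10
End: 18:44
Hour difference: 18 - 10 = 8 hours
Minute difference: 44 - 10 = 34 minutes
Total minutes: 514
Complete hours: 514 / 60 = 8 (remainder 34)

8


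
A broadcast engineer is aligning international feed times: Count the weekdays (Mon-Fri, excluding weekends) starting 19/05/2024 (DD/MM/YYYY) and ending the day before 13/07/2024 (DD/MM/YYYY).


Start: 2024-05-19 (Sunday)
End (exclusive): 2024-07-13 (Saturday)
Total calendar days: 55
Full weeks: 55 // 7 = 7 -> 35 weekdays
Remaining 6 days starting on Sunday:
  Sun(-), Mon(w), Tue(w), Wed(w), Thu(w), Fri(w) -> 5 weekdays
Total business days: 35 + 5 = 40

40


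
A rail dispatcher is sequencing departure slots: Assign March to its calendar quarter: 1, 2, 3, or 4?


Month: March (month 3)
Q1: January-March (months 1-3)
Q2: April-June (months 4-6)
Q3: July-September (months 7-9)
Q4: October-December (months 10-12)
Month 3 falls in Q1

1


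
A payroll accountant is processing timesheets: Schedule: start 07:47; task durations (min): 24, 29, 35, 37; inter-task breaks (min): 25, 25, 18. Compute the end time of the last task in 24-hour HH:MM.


Start: 07:47 = 467 min from midnight
  after task 1 (24 min): 08:11
  after break (25 min): 08:36
  after task 2 (29 min): 09:05
  after break (25 min): 09:30
  after task 3 (35 min): 10:05
  after break (18 min): 10:23
  after task 4 (37 min): 11:00
Total elapsed: 193 minutes
End time: 11:00

11:00


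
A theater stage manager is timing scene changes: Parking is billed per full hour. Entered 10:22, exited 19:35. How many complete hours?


Start: 10:22
End: 19:35
Hour difference: 19 - 10 = 9 hours
Minute difference: 35 - 22 = 13 minutes
Total minutes: 553
Complete hours: 553 / 60 = 9 (remainder 13)

9


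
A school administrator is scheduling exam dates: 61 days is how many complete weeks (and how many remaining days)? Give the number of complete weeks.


Total days: 61
Days per week: 7
Division: 61 / 7 = 8 remainder 5
Complete weeks: 8
Remaining days: 5

8


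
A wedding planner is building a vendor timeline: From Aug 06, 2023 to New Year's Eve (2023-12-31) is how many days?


Start: August 06, 2023
End: December 31, 2023
Days left in August: 25
September: 30
October: 31
November: 30
December: 31
Sum of remaining months: 122
Total: 25 + 122 = 147

147


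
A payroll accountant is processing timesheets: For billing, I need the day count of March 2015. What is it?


Month: March
Year: 2015
March is a 31-day month
Total: 31 days

31


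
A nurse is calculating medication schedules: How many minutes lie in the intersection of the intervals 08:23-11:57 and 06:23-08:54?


Interval A: [503, 717] minutes from midnight
Interval B: [383, 534] minutes from midnight
Overlap start = max(503, 383) = 503
Overlap end = min(717, 534) = 534
Overlap = 534 - 503 = 31 minutes

31


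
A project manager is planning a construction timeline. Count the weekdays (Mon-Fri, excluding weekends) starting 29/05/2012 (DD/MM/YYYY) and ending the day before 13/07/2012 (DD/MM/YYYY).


Start: 2012-05-29 (Tuesday)
End (exclusive): 2012-07-13 (Friday)
Total calendar days: 45
Full weeks: 45 // 7 = 6 -> 30 weekdays
Remaining 3 days starting on Tuesday:
  Tue(w), Wed(w), Thu(w) -> 3 weekdays
Total business days: 30 + 3 = 33

33


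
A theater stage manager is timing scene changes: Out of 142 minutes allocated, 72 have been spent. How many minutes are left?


Total budget: 142 minutes
Time used: 72 minutes
Remaining: 142 - 72 = 70 minutes
Percent used: 50.7%
Percent remaining: 49.3%

70


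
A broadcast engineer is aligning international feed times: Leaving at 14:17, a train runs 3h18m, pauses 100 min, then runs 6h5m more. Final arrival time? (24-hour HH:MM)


Depart: 14:17
Leg 1: +198 min -> 17:35
Layover: +100 min -> 19:15
Leg 2: +365 min -> 01:20
Total travel: 663 minutes = 11h 3m
Arrival: 01:20

01:20


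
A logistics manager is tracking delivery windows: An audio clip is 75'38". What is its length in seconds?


Minutes: 75
Seconds: 38
Convert minutes to seconds: 75 x 60 = 4500
Add remaining seconds: 4500 + 38 = 4538

4538


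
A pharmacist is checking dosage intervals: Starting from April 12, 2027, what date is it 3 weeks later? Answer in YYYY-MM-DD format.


Start: 2027-04-12
Weeks to add: 3
Convert to days: 3 x 7 = 21 days
Add 21 days to 2027-04-12
Result: 2027-05-03

2027-05-03


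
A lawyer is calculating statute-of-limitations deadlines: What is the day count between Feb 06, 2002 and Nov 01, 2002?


Start date: 2002-02-06
End date: 2002-11-01
Feb 2002: +23 days
Mar 2002: +31 days
Apr 2002: +30 days
... (6 more months)
Total: 268 days

268


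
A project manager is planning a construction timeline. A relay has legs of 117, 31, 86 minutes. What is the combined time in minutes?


Durations: 117, 31, 86
Running sum: 117
+ 31 = 148
+ 86 = 234
Total duration: 234 minutes
That is 3 hours and 54 minutes

234


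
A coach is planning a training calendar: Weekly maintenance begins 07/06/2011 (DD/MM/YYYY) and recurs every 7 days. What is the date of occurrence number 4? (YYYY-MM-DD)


First occurrence: 2011-06-07 (occurrence 1)
Each occurrence is 7 days after the previous.
Occurrence 4 is 3 weeks after the first.
3 weeks = 21 days
2011-06-07 + 21 days = 2011-06-28

2011-06-28


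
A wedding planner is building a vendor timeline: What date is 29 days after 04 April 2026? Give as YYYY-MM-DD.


Start: 2026-04-04
Adding 29 days
Days remaining in April: 26
After April: 3 days still to add
May 2026 has 31 days, need 3
Result: 2026-05-03

2026-05-03


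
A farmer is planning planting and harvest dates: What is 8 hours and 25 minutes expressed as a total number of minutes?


Hours: 8
Minutes: 25
Convert hours to minutes: 8 x 60 = 480
Add remaining minutes: 480 + 25 = 505

505


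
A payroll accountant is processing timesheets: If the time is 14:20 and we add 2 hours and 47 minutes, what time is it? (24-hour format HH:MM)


Start time: 14:20
Adding: 2 hours 47 minutes
Minutes: 20 + 47 = 67
Minute overflow: 67 >= 60, so carry 1 hour, minutes = 7
Hours: 14 + 2 + 1 = 17
Result: 17:07

17:07


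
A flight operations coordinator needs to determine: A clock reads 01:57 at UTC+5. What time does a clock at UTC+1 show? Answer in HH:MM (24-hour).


Local time: 01:57 at UTC+5 (offset 5h)
Target zone: UTC+1 (offset 1h)
Difference: 1 - (5) = -4 hours
Calculation: 1 + (-4) = -3
Wraparound: (-3) mod 24 = 21
Result: 21:57

21:57


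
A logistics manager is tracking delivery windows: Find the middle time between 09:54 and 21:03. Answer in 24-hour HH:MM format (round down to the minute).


Start time: 09:54 = 594 minutes from midnight
End time: 21:03 = 1263 minutes from midnight
Sum: 594 + 1263 = 1857
Midpoint: 1857 / 2 = 928 minutes
Convert: 928 / 60 = 15 hours, 28 minutes
Result: 15:28

15:28


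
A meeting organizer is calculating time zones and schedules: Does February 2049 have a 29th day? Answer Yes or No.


Year: 2049
Divisible by 4? 2049 / 4 = 512.25 -> No
Not divisible by 4, so NOT a leap year

No


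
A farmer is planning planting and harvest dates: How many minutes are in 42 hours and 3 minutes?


Hours: 42
Extra minutes: 3
Minutes per hour: 60
Hours to minutes: 42 x 60 = 2520
Total: 2520 + 3 = 2523

2523


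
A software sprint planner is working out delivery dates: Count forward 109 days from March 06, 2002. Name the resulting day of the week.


Start: 2002-03-06 (Wednesday)
Step 1 - find target date: add 109 days
  2002-03-06 + 109 days = 2002-06-23
Step 2 - day of week:
  109 mod 7 = 4
  Wednesday + 4 days -> Sunday
Result: Sunday (2002-06-23)

Sunday


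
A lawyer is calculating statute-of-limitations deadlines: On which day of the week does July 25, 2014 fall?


Date: 2014-07-25
January 1, 2014 is a Wednesday
Day of year: 206
Offset from Jan 1: 205 days
205 mod 7 = 2
Result: Friday

Friday


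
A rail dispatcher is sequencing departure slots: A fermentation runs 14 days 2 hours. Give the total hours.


Days: 14
Extra hours: 2
Hours per day: 24
Days to hours: 14 x 24 = 336
Total: 336 + 2 = 338

338


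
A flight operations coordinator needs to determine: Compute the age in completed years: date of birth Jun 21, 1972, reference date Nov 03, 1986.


Birth: 1972-06-21
Reference: 1986-11-03
Year difference: 1986 - 1972 = 14
Has birthday (06-21) occurred by 11-03? Yes
Age in full years: 14

14


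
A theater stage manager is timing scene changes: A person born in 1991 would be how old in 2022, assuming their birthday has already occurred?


Birth year: 1991
Current year: 2022
Age = current year - birth year
Age = 2022 - 1991 = 31

31


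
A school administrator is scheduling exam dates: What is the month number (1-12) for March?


Calendar month order:
2. February
3. March <--
4. April
March is month number 3

3


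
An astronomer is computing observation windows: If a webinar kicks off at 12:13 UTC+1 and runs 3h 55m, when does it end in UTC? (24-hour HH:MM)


Start: 12:13 in UTC+1
Step 1 - add duration:
  minutes: 13 + 55 = 68 (carry 1h)
  hours: 12 + 3 + 1 = 16
  end in UTC+1: 16:08
Step 2 - convert UTC+1 -> UTC:
  offset difference: 0 - (1) = -1 hours
  16 + (-1) = 15 -> mod 24 = 15
Result: 15:08 in UTC

15:08


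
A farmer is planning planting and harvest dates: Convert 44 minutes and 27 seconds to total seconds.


Minutes: 44
Extra seconds: 27
Seconds per minute: 60
Minutes to seconds: 44 x 60 = 2640
Total: 2640 + 27 = 2667

2667


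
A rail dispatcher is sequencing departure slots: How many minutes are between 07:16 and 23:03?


Start time: 07:16 = 436 minutes from midnight
End time: 23:03 = 1383 minutes from midnight
Difference: 1383 - 436 = 947 minutes
That is 15 hours and 47 minutes

947


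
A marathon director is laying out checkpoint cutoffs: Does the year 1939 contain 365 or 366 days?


Year: 1939
Check leap year rules:
Divisible by 4? No
1939 is not a leap year
Days: 365

365


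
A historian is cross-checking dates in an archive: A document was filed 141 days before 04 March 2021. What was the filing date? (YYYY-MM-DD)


Start: 2021-03-04
Subtracting 141 days
Days already passed in March: 4
After going back through March: 137 more days to subtract
February 2021: 28 days, 109 remaining
January 2021: 31 days, 78 remaining
December 2020: 31 days, 47 remaining
November 2020: 30 days, 17 remaining
Result: 2020-10-14

2020-10-14


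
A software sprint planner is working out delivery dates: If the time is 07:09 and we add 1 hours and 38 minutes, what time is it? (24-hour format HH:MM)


Start time: 07:09
Adding: 1 hours 38 minutes
Minutes: 9 + 38 = 47
Hours: 7 + 1 + 0 = 8
Result: 08:47

08:47


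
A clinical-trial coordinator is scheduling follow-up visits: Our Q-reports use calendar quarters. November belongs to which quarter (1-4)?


Month: November (month 11)
Q1: January-March (months 1-3)
Q2: April-June (months 4-6)
Q3: July-September (months 7-9)
Q4: October-December (months 10-12)
Month 11 falls in Q4

4


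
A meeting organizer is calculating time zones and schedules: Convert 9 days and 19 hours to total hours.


Days: 9
Extra hours: 19
Hours per day: 24
Days to hours: 9 x 24 = 216
Total: 216 + 19 = 235

235


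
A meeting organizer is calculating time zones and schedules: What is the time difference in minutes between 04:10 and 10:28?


Start time: 04:10 = 250 minutes from midnight
End time: 10:28 = 628 minutes from midnight
Difference: 628 - 250 = 378 minutes
That is 6 hours and 18 minutes

378


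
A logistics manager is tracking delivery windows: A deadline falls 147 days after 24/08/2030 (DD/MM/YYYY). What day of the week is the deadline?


Start: 2030-08-24 (Saturday)
Step 1 - find target date: add 147 days
  2030-08-24 + 147 days = 2031-01-18
Step 2 - day of week:
  147 mod 7 = 0
  Saturday + 0 days -> Saturday
Result: Saturday (2031-01-18)

Saturday


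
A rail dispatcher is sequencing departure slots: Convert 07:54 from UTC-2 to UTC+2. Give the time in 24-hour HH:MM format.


Local time: 07:54 at UTC-2 (offset -2h)
Target zone: UTC+2 (offset 2h)
Difference: 2 - (-2) = 4 hours
Calculation: 7 + (4) = 11
Result: 11:54

11:54


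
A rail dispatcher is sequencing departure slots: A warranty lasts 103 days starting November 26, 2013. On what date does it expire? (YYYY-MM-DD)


Start: 2013-11-26
Adding 103 days
Days remaining in November: 4
After November: 99 days still to add
December 2013: 31 days, 68 remaining
January 2014: 31 days, 37 remaining
February 2014: 28 days, 9 remaining
March 2014 has 31 days, need 9
Result: 2014-03-09

2014-03-09


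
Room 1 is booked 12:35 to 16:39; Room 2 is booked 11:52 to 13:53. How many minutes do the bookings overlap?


Interval A: [755, 999] minutes from midnight
Interval B: [712, 833] minutes from midnight
Overlap start = max(755, 712) = 755
Overlap end = min(999, 833) = 833
Overlap = 833 - 755 = 78 minutes

78


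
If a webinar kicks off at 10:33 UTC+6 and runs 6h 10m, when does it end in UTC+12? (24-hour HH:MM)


Start: 10:33 in UTC+6
Step 1 - add duration:
  minutes: 33 + 10 = 43
  hours: 10 + 6 + 0 = 16
  end in UTC+6: 16:43
Step 2 - convert UTC+6 -> UTC+12:
  offset difference: 12 - (6) = 6 hours
  16 + (6) = 22 -> mod 24 = 22
Result: 22:43 in UTC+12

22:43


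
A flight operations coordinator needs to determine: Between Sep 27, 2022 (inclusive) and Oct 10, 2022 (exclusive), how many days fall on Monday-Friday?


Start: 2022-09-27 (Tuesday)
End (exclusive): 2022-10-10 (Monday)
Total calendar days: 13
Full weeks: 13 // 7 = 1 -> 5 weekdays
Remaining 6 days starting on Tuesday:
  Tue(w), Wed(w), Thu(w), Fri(w), Sat(-), Sun(-) -> 4 weekdays
Total business days: 5 + 4 = 9

9


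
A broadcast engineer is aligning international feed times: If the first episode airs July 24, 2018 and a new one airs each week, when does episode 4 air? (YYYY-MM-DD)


First occurrence: 2018-07-24 (occurrence 1)
Each occurrence is 7 days after the previous.
Occurrence 4 is 3 weeks after the first.
3 weeks = 21 days
2018-07-24 + 21 days = 2018-08-14

2018-08-14


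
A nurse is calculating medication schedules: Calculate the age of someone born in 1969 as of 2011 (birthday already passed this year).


Birth year: 1969
Current year: 2011
Age = current year - birth year
Age = 2011 - 1969 = 42

42


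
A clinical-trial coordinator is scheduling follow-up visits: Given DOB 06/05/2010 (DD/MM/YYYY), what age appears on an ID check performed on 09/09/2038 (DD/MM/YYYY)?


Birth: 2010-05-06
Reference: 2038-09-09
Year difference: 2038 - 2010 = 28
Has birthday (05-06) occurred by 09-09? Yes
Age in full years: 28

28


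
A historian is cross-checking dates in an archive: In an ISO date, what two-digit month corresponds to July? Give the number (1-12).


Calendar month order:
6. June
7. July <--
8. August
July is month number 7

7


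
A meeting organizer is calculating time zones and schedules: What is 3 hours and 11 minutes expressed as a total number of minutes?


Hours: 3
Minutes: 11
Convert hours to minutes: 3 x 60 = 180
Add remaining minutes: 180 + 11 = 191

191


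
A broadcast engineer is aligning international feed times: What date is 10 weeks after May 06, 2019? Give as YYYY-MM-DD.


Start: 2019-05-06
Weeks to add: 10
Convert to days: 10 x 7 = 70 days
Add 70 days to 2019-05-06
Result: 2019-07-15

2019-07-15


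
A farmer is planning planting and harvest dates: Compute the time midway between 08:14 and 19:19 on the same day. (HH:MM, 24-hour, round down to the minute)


Start time: 08:14 = 494 minutes from midnight
End time: 19:19 = 1159 minutes from midnight
Sum: 494 + 1159 = 1653
Midpoint: 1653 / 2 = 826 minutes
Convert: 826 / 60 = 13 hours, 46 minutes
Result: 13:46

13:46


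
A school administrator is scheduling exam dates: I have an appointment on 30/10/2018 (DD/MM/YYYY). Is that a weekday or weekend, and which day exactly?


Date: 2018-10-30
January 1, 2018 is a Monday
Day of year: 303
Offset from Jan 1: 302 days
302 mod 7 = 1
Result: Tuesday

Tuesday


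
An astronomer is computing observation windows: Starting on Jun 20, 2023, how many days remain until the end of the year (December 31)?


Start: June 20, 2023
End: December 31, 2023
Days left in June: 10
July: 31
August: 31
September: 30
October: 31
... plus remaining months
Sum of remaining months: 184
Total: 10 + 184 = 194

194


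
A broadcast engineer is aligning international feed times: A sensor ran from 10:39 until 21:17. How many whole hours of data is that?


Start: 10:39
End: 21:17
Hour difference: 21 - 10 = 11 hours
Minute difference: 17 - 39 = -22 minutes
Total minutes: 638
Complete hours: 638 / 60 = 10 (remainder 38)

10


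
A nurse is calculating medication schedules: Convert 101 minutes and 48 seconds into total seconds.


Minutes: 101
Seconds: 48
Convert minutes to seconds: 101 x 60 = 6060
Add remaining seconds: 6060 + 48 = 6108

6108


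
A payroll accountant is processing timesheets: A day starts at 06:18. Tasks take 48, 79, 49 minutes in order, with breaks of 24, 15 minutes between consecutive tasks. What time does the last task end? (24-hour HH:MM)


Start: 06:18 = 378 min from midnight
  after task 1 (48 min): 07:06
  after break (24 min): 07:30
  after task 2 (79 min): 08:49
  after break (15 min): 09:04
  after task 3 (49 min): 09:53
Total elapsed: 215 minutes
End time: 09:53

09:53


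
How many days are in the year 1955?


Year: 1955
Check leap year rules:
Divisible by 4? No
1955 is not a leap year
Days: 365

365


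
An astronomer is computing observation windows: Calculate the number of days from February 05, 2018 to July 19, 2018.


Start date: 2018-02-05
End date: 2018-07-19
Feb 2018: +24 days
Mar 2018: +31 days
Apr 2018: +30 days
... (3 more months)
Total: 164 days

164


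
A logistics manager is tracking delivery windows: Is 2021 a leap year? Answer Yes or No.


Year: 2021
Divisible by 4? 2021 / 4 = 505.25 -> No
Not divisible by 4, so NOT a leap year

No


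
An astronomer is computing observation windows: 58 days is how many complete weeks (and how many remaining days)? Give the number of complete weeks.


Total days: 58
Days per week: 7
Division: 58 / 7 = 8 remainder 2
Complete weeks: 8
Remaining days: 2

8


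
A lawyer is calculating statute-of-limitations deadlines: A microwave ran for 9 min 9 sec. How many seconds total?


Minutes: 9
Extra seconds: 9
Seconds per minute: 60
Minutes to seconds: 9 x 60 = 540
Total: 540 + 9 = 549

549


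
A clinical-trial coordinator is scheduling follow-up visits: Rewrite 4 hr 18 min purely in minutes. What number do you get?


Hours: 4
Extra minutes: 18
Minutes per hour: 60
Hours to minutes: 4 x 60 = 240
Total: 240 + 18 = 258

258


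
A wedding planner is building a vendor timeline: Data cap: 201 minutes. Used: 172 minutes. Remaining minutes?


Total budget: 201 minutes
Time used: 172 minutes
Remaining: 201 - 172 = 29 minutes
Percent used: 85.6%
Percent remaining: 14.4%

29


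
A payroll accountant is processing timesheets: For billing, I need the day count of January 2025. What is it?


Month: January
Year: 2025
January is a 31-day month
Total: 31 days

31


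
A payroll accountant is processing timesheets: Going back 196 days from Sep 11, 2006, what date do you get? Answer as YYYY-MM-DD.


Start: 2006-09-11
Subtracting 196 days
Days already passed in September: 11
After going back through September: 185 more days to subtract
August 2006: 31 days, 154 remaining
July 2006: 31 days, 123 remaining
June 2006: 30 days, 93 remaining
May 2006: 31 days, 62 remaining
Result: 2006-02-27

2006-02-27


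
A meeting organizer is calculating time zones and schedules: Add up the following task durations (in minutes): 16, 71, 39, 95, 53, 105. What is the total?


Durations: 16, 71, 39, 95, 53, 105
Running sum: 16
+ 71 = 87
+ 39 = 126
+ 95 = 221
+ 53 = 274
+ 105 = 379
Total duration: 379 minutes
That is 6 hours and 19 minutes

379


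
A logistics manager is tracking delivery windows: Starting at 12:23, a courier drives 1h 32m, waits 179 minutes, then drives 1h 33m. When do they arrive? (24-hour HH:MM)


Depart: 12:23
Leg 1: +92 min -> 13:55
Layover: +179 min -> 16:54
Leg 2: +93 min -> 18:27
Total travel: 364 minutes = 6h 4m
Arrival: 18:27

18:27


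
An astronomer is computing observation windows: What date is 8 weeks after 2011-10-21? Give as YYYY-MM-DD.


Start: 2011-10-21
Weeks to add: 8
Convert to days: 8 x 7 = 56 days
Add 56 days to 2011-10-21
Result: 2011-12-16

2011-12-16


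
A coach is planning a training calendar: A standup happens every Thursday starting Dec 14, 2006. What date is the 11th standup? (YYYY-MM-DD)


First occurrence: 2006-12-14 (occurrence 1)
Each occurrence is 7 days after the previous.
Occurrence 11 is 10 weeks after the first.
10 weeks = 70 days
2006-12-14 + 70 days = 2007-02-22

2007-02-22


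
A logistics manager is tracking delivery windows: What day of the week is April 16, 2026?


Date: 2026-04-16
January 1, 2026 is a Thursday
Day of year: 106
Offset from Jan 1: 105 days
105 mod 7 = 0
Result: Thursday

Thursday


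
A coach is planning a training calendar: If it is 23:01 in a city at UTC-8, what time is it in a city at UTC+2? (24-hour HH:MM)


Local time: 23:01 at UTC-8 (offset -8h)
Target zone: UTC+2 (offset 2h)
Difference: 2 - (-8) = 10 hours
Calculation: 23 + (10) = 33
Wraparound: (33) mod 24 = 9
Result: 09:01

09:01


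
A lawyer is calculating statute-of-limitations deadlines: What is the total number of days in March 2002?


Month: March
Year: 2002
March is a 31-day month
Total: 31 days

31


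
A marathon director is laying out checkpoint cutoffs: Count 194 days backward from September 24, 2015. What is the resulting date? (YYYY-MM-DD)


Start: 2015-09-24
Subtracting 194 days
Days already passed in September: 24
After going back through September: 170 more days to subtract
August 2015: 31 days, 139 remaining
July 2015: 31 days, 108 remaining
June 2015: 30 days, 78 remaining
May 2015: 31 days, 47 remaining
Result: 2015-03-14

2015-03-14


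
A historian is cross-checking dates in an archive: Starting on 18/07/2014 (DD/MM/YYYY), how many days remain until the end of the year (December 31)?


Start: July 18, 2014
End: December 31, 2014
Days left in July: 13
August: 31
September: 30
October: 31
November: 30
... plus remaining months
Sum of remaining months: 153
Total: 13 + 153 = 166

166


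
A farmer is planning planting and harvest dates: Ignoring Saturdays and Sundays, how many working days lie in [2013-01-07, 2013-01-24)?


Start: 2013-01-07 (Monday)
End (exclusive): 2013-01-24 (Thursday)
Total calendar days: 17
Full weeks: 17 // 7 = 2 -> 10 weekdays
Remaining 3 days starting on Monday:
  Mon(w), Tue(w), Wed(w) -> 3 weekdays
Total business days: 10 + 3 = 13

13


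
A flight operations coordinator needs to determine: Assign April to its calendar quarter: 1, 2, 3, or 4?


Month: April (month 4)
Q1: January-March (months 1-3)
Q2: April-June (months 4-6)
Q3: July-September (months 7-9)
Q4: October-December (months 10-12)
Month 4 falls in Q2

2


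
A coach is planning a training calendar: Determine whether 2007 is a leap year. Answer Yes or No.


Year: 2007
Divisible by 4? 2007 / 4 = 501.75 -> No
Not divisible by 4, so NOT a leap year

No


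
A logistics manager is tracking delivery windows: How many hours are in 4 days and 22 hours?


Days: 4
Extra hours: 22
Hours per day: 24
Days to hours: 4 x 24 = 96
Total: 96 + 22 = 118

118


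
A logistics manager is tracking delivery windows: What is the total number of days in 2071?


Year: 2071
Check leap year rules:
Divisible by 4? No
2071 is not a leap year
Days: 365

365


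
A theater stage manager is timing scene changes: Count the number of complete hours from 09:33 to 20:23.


Start: 09:33
End: 20:23
Hour difference: 20 - 9 = 11 hours
Minute difference: 23 - 33 = -10 minutes
Total minutes: 650
Complete hours: 650 / 60 = 10 (remainder 50)

10


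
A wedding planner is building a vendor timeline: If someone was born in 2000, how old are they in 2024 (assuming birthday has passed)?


Birth year: 2000
Current year: 2024
Age = current year - birth year
Age = 2024 - 2000 = 24

24


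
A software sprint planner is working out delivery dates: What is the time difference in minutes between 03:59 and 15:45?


Start time: 03:59 = 239 minutes from midnight
End time: 15:45 = 945 minutes from midnight
Difference: 945 - 239 = 706 minutes
That is 11 hours and 46 minutes

706


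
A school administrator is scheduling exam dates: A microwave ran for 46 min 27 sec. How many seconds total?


Minutes: 46
Extra seconds: 27
Seconds per minute: 60
Minutes to seconds: 46 x 60 = 2760
Total: 2760 + 27 = 2787

2787


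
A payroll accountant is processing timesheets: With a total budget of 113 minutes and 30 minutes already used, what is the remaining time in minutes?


Total budget: 113 minutes
Time used: 30 minutes
Remaining: 113 - 30 = 83 minutes
Percent used: 26.5%
Percent remaining: 73.5%

83


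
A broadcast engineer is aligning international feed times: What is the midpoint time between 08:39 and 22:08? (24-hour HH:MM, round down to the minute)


Start time: 08:39 = 519 minutes from midnight
End time: 22:08 = 1328 minutes from midnight
Sum: 519 + 1328 = 1847
Midpoint: 1847 / 2 = 923 minutes
Convert: 923 / 60 = 15 hours, 23 minutes
Result: 15:23

15:23


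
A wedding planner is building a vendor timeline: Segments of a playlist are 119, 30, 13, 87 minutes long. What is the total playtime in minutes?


Durations: 119, 30, 13, 87
Running sum: 119
+ 30 = 149
+ 13 = 162
+ 87 = 249
Total duration: 249 minutes
That is 4 hours and 9 minutes

249


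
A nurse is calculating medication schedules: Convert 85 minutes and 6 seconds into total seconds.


Minutes: 85
Seconds: 6
Convert minutes to seconds: 85 x 60 = 5100
Add remaining seconds: 5100 + 6 = 5106

5106


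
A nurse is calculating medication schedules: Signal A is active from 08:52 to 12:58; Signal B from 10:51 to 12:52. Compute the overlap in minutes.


Interval A: [532, 778] minutes from midnight
Interval B: [651, 772] minutes from midnight
Overlap start = max(532, 651) = 651
Overlap end = min(778, 772) = 772
Overlap = 772 - 651 = 121 minutes

121


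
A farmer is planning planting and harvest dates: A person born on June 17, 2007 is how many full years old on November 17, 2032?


Birth: 2007-06-17
Reference: 2032-11-17
Year difference: 2032 - 2007 = 25
Has birthday (06-17) occurred by 11-17? Yes
Age in full years: 25

25


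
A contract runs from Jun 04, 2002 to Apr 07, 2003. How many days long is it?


Start date: 2002-06-04
End date: 2003-04-07
Jun 2002: +27 days
Jul 2002: +31 days
Aug 2002: +31 days
... (8 more months)
Total: 307 days

307


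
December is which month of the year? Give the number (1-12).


Calendar month order:
11. November
12. December <--
December is month number 12

12


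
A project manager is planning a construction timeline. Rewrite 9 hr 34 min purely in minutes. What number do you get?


Hours: 9
Extra minutes: 34
Minutes per hour: 60
Hours to minutes: 9 x 60 = 540
Total: 540 + 34 = 574

574


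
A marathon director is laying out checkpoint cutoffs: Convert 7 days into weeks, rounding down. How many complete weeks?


Total days: 7
Days per week: 7
Division: 7 / 7 = 1 remainder 0
Complete weeks: 1
Remaining days: 0

1


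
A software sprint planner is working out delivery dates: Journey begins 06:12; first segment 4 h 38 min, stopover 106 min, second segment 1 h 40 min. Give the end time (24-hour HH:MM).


Depart: 06:12
Leg 1: +278 min -> 10:50
Layover: +106 min -> 12:36
Leg 2: +100 min -> 14:16
Total travel: 484 minutes = 8h 4m
Arrival: 14:16

14:16


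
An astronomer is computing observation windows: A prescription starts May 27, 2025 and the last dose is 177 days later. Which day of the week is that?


Start: 2025-05-27 (Tuesday)
Step 1 - find target date: add 177 days
  2025-05-27 + 177 days = 2025-11-20
Step 2 - day of week:
  177 mod 7 = 2
  Tuesday + 2 days -> Thursday
Result: Thursday (2025-11-20)

Thursday


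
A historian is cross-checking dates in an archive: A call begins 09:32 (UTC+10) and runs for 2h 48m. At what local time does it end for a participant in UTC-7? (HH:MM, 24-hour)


Start: 09:32 in UTC+10
Step 1 - add duration:
  minutes: 32 + 48 = 80 (carry 1h)
  hours: 9 + 2 + 1 = 12
  end in UTC+10: 12:20
Step 2 - convert UTC+10 -> UTC-7:
  offset difference: -7 - (10) = -17 hours
  12 + (-17) = -5 -> mod 24 = 19
Result: 19:20 in UTC-7

19:20


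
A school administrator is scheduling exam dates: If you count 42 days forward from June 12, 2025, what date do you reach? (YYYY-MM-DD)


Start: 2025-06-12
Adding 42 days
Days remaining in June: 18
After June: 24 days still to add
July 2025 has 31 days, need 24
Result: 2025-07-24

2025-07-24


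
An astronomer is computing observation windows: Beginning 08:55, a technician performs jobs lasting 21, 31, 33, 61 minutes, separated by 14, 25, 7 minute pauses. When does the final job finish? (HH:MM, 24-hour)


Start: 08:55 = 535 min from midnight
  after task 1 (21 min): 09:16
  after break (14 min): 09:30
  after task 2 (31 min): 10:01
  after break (25 min): 10:26
  after task 3 (33 min): 10:59
  after break (7 min): 11:06
  after task 4 (61 min): 12:07
Total elapsed: 192 minutes
End time: 12:07

12:07


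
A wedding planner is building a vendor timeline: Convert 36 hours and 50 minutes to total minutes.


Hours: 36
Minutes: 50
Convert hours to minutes: 36 x 60 = 2160
Add remaining minutes: 2160 + 50 = 2210

2210


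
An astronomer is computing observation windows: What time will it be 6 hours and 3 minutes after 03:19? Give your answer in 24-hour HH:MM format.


Start time: 03:19
Adding: 6 hours 3 minutes
Minutes: 19 + 3 = 22
Hours: 3 + 6 + 0 = 9
Result: 09:22

09:22


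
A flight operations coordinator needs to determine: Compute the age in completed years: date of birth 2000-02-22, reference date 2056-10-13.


Birth: 2000-02-22
Reference: 2056-10-13
Year difference: 2056 - 2000 = 56
Has birthday (02-22) occurred by 10-13? Yes
Age in full years: 56

56


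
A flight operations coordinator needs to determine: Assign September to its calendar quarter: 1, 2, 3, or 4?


Month: September (month 9)
Q1: January-March (months 1-3)
Q2: April-June (months 4-6)
Q3: July-September (months 7-9)
Q4: October-December (months 10-12)
Month 9 falls in Q3

3


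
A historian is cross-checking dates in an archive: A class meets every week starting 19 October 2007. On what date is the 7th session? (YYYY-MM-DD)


First occurrence: 2007-10-19 (occurrence 1)
Each occurrence is 7 days after the previous.
Occurrence 7 is 6 weeks after the first.
6 weeks = 42 days
2007-10-19 + 42 days = 2007-11-30

2007-11-30


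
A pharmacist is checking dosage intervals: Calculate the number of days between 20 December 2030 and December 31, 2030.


Start: December 20, 2030
End: December 31, 2030
Days left in December: 11
Total: 11 days

11


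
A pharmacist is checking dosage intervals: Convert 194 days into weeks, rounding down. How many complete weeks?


Total days: 194
Days per week: 7
Division: 194 / 7 = 27 remainder 5
Complete weeks: 27
Remaining days: 5

27


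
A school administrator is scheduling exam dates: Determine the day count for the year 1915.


Year: 1915
Check leap year rules:
Divisible by 4? No
1915 is not a leap year
Days: 365

365


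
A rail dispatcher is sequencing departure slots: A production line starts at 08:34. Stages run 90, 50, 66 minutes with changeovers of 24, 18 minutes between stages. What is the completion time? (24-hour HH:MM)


Start: 08:34 = 514 min from midnight
  after task 1 (90 min): 10:04
  after break (24 min): 10:28
  after task 2 (50 min): 11:18
  after break (18 min): 11:36
  after task 3 (66 min): 12:42
Total elapsed: 248 minutes
End time: 12:42

12:42
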